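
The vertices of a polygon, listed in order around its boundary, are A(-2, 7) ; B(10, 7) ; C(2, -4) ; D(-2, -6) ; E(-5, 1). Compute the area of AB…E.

111.5

Apply the shoelace (surveyor's) formula: 2A = Σ (x_i·y_{i+1} − x_{i+1}·y_i), indices taken mod 5.
A→B: (-2)(7) − (10)(7) = -84
B→C: (10)(-4) − (2)(7) = -54
C→D: (2)(-6) − (-2)(-4) = -20
D→E: (-2)(1) − (-5)(-6) = -32
E→A: (-5)(7) − (-2)(1) = -33
Σ = -223
Area = |Σ|/2 = 111.5.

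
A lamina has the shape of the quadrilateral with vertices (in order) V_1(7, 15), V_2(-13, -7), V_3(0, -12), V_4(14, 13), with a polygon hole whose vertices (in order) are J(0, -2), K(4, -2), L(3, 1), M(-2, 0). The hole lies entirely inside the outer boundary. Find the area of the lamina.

282.5

Outer boundary:
Apply the shoelace (surveyor's) formula: 2A = Σ (x_i·y_{i+1} − x_{i+1}·y_i), indices taken mod 4.
Σ = (146) + (156) + (168) + (119) = 589
Area = |Σ|/2 = 294.5.
Hole:
Apply the surveyor's formula: 2A = Σ (x_i·y_{i+1} − x_{i+1}·y_i), indices taken mod 4.
Σ = (8) + (10) + (2) + (4) = 24
Area = |Σ|/2 = 12.
Net area = 294.5 − 12 = 282.5.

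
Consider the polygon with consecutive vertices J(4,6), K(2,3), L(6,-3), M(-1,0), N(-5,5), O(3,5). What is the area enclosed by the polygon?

Apply the shoelace formula: 2A = Σ (x_i·y_{i+1} − x_{i+1}·y_i), indices taken mod 6.
Σ = (0) + (-24) + (-3) + (-5) + (-40) + (-2) = -74
Area = |Σ|/2 = 37.

37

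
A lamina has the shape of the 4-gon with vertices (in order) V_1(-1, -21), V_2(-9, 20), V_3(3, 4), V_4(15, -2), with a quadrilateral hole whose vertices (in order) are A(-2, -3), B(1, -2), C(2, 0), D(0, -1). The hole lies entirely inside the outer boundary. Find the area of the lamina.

340.5

Outer boundary:
Apply the shoelace (surveyor's) formula: 2A = Σ (x_i·y_{i+1} − x_{i+1}·y_i), indices taken mod 4.
Cross-terms: -209, -96, -66, -317  ⇒  Σ = -688
Area = |Σ|/2 = 344.
Hole:
Σ = (7) + (4) + (-2) + (-2) = 7
Area = |Σ|/2 = 3.5.
Net area = 344 − 3.5 = 340.5.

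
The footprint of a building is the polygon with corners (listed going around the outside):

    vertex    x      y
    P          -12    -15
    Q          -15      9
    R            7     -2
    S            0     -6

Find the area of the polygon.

240

Apply the shoelace (surveyor's) formula: 2A = Σ (x_i·y_{i+1} − x_{i+1}·y_i), indices taken mod 4.
Cross-terms: -333, -33, -42, -72  ⇒  Σ = -480
Area = |Σ|/2 = 240.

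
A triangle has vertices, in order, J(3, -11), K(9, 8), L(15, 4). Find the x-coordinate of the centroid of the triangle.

9

Apply Gauss's area formula. First the cross-terms c_i = x_i·y_{i+1} − x_{i+1}·y_i:
  123, -84, -177  ⇒  2A = -138, A = -69.
Then Σ (x_i + x_{i+1})·c_i = -3726, so x̄ = -3726 / (6·(-69)) = 9.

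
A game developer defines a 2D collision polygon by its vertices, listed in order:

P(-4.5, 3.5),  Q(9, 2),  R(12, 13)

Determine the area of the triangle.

76.5

P→Q: (-4.5)(2) − (9)(3.5) = -40.5
Q→R: (9)(13) − (12)(2) = 93
R→P: (12)(3.5) − (-4.5)(13) = 100.5
Σ = 153
Area = |Σ|/2 = 76.5.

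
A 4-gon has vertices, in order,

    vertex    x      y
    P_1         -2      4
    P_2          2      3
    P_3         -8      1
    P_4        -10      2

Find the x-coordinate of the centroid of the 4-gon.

Apply the shoelace formula. First the cross-terms c_i = x_i·y_{i+1} − x_{i+1}·y_i:
  -14, 26, -6, -36  ⇒  2A = -30, A = -15.
Then Σ (x_i + x_{i+1})·c_i = 384, so x̄ = 384 / (6·(-15)) = -64/15.

-64/15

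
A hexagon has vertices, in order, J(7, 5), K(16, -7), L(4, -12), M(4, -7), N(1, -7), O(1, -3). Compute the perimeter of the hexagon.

50

|JK| = √((9)² + (-12)²) = √225 = 15
|KL| = √((-12)² + (-5)²) = √169 = 13
|LM| = √((0)² + (5)²) = √25 = 5
|MN| = √((-3)² + (0)²) = √9 = 3
|NO| = √((0)² + (4)²) = √16 = 4
|OJ| = √((6)² + (8)²) = √100 = 10
Perimeter = 15 + 13 + 5 + 3 + 4 + 10 = 50.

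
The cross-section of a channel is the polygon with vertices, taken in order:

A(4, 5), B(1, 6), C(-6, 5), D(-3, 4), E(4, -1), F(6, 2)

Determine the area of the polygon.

37

Apply the shoelace (surveyor's) formula: 2A = Σ (x_i·y_{i+1} − x_{i+1}·y_i), indices taken mod 6.
A→B: (4)(6) − (1)(5) = 19
B→C: (1)(5) − (-6)(6) = 41
C→D: (-6)(4) − (-3)(5) = -9
D→E: (-3)(-1) − (4)(4) = -13
E→F: (4)(2) − (6)(-1) = 14
F→A: (6)(5) − (4)(2) = 22
Σ = 74
Area = |Σ|/2 = 37.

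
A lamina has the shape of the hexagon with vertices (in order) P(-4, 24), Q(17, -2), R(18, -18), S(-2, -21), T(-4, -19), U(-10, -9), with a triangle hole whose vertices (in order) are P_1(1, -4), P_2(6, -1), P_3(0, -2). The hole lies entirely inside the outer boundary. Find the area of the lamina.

Outer boundary:
P→Q: (-4)(-2) − (17)(24) = -400
Q→R: (17)(-18) − (18)(-2) = -270
R→S: (18)(-21) − (-2)(-18) = -414
S→T: (-2)(-19) − (-4)(-21) = -46
T→U: (-4)(-9) − (-10)(-19) = -154
U→P: (-10)(24) − (-4)(-9) = -276
Σ = -1560
Area = |Σ|/2 = 780.
Hole:
P_1→P_2: (1)(-1) − (6)(-4) = 23
P_2→P_3: (6)(-2) − (0)(-1) = -12
P_3→P_1: (0)(-4) − (1)(-2) = 2
Σ = 13
Area = |Σ|/2 = 6.5.
Net area = 780 − 6.5 = 773.5.

773.5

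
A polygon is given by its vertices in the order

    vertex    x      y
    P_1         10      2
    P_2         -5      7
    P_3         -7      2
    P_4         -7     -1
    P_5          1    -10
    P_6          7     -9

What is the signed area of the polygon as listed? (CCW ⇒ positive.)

Cross-terms: 80, 39, 21, 71, 61, 104  ⇒  Σ = 376
Signed area = Σ/2 = 188 (positive ⇒ counter-clockwise traversal).

188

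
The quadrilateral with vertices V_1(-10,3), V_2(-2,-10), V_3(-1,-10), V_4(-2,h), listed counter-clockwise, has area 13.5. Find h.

-7

Write out the shoelace sum; only the two edges meeting at V_4 involve h:
2·Area = [((-1)·h − (-2)·(-10)) + ((-2)·3 − (-10)·h)] + 116
       = 9·h + 90 = 27
⇒ h = -7.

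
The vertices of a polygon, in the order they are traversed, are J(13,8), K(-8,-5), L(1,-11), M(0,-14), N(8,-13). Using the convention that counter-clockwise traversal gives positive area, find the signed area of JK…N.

211.5

Apply Gauss's area formula: 2A = Σ (x_i·y_{i+1} − x_{i+1}·y_i), indices taken mod 5.
J→K: (13)(-5) − (-8)(8) = -1
K→L: (-8)(-11) − (1)(-5) = 93
L→M: (1)(-14) − (0)(-11) = -14
M→N: (0)(-13) − (8)(-14) = 112
N→J: (8)(8) − (13)(-13) = 233
Σ = 423
Signed area = Σ/2 = 211.5 (positive ⇒ counter-clockwise traversal).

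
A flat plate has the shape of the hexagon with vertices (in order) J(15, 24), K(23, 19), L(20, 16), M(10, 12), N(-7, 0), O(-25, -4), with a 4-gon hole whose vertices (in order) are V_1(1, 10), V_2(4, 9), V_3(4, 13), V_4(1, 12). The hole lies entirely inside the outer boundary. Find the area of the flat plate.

Outer boundary:
Apply the surveyor's formula: 2A = Σ (x_i·y_{i+1} − x_{i+1}·y_i), indices taken mod 6.
Σ = (-267) + (-12) + (80) + (84) + (28) + (-540) = -627
Area = |Σ|/2 = 313.5.
Hole:
Σ = (-31) + (16) + (35) + (-2) = 18
Area = |Σ|/2 = 9.
Net area = 313.5 − 9 = 304.5.

304.5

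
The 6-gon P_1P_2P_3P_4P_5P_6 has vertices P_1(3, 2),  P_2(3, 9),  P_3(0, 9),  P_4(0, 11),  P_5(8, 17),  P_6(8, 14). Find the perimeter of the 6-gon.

|P_1P_2| = √((0)² + (7)²) = √49 = 7
|P_2P_3| = √((-3)² + (0)²) = √9 = 3
|P_3P_4| = √((0)² + (2)²) = √4 = 2
|P_4P_5| = √((8)² + (6)²) = √100 = 10
|P_5P_6| = √((0)² + (-3)²) = √9 = 3
|P_6P_1| = √((-5)² + (-12)²) = √169 = 13
Perimeter = 7 + 3 + 2 + 10 + 3 + 13 = 38.

38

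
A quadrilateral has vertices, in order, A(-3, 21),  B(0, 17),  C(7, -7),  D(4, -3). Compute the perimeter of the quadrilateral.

60

|AB| = √((3)² + (-4)²) = √25 = 5
|BC| = √((7)² + (-24)²) = √625 = 25
|CD| = √((-3)² + (4)²) = √25 = 5
|DA| = √((-7)² + (24)²) = √625 = 25
Perimeter = 5 + 25 + 5 + 25 = 60.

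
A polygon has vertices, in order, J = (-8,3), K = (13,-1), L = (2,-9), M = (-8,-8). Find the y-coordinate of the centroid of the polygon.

Apply the shoelace formula. First the cross-terms c_i = x_i·y_{i+1} − x_{i+1}·y_i:
  -31, -115, -88, -88  ⇒  2A = -322, A = -161.
Then Σ (y_i + y_{i+1})·c_i = 3024, so ȳ = 3024 / (6·(-161)) = -72/23.

-72/23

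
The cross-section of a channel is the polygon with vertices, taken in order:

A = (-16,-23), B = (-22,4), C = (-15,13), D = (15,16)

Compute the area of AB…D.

660

Apply the shoelace formula: 2A = Σ (x_i·y_{i+1} − x_{i+1}·y_i), indices taken mod 4.
Σ = (-570) + (-226) + (-435) + (-89) = -1320
Area = |Σ|/2 = 660.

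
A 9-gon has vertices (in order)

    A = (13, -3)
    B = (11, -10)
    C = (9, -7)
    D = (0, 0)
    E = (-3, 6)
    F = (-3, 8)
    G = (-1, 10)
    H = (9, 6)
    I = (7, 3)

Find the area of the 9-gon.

Σ = (-97) + (13) + (0) + (0) + (-6) + (-22) + (-96) + (-15) + (-60) = -283
Area = |Σ|/2 = 141.5.

141.5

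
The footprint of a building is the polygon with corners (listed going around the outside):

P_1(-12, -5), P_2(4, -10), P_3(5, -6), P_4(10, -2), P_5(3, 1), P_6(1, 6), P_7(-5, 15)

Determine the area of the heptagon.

Apply the shoelace formula: 2A = Σ (x_i·y_{i+1} − x_{i+1}·y_i), indices taken mod 7.
P_1→P_2: (-12)(-10) − (4)(-5) = 140
P_2→P_3: (4)(-6) − (5)(-10) = 26
P_3→P_4: (5)(-2) − (10)(-6) = 50
P_4→P_5: (10)(1) − (3)(-2) = 16
P_5→P_6: (3)(6) − (1)(1) = 17
P_6→P_7: (1)(15) − (-5)(6) = 45
P_7→P_1: (-5)(-5) − (-12)(15) = 205
Σ = 499
Area = |Σ|/2 = 249.5.

249.5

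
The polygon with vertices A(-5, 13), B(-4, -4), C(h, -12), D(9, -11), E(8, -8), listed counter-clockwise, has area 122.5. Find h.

The doubled signed area Σ (x_i y_{i+1} − x_{i+1} y_i) is linear in h.
With h=0 it equals 308; the coefficient of h is -7 (from the two edges through C).
So -7·h + 308 = 2·122.5 = 245 ⇒ h = 9.

9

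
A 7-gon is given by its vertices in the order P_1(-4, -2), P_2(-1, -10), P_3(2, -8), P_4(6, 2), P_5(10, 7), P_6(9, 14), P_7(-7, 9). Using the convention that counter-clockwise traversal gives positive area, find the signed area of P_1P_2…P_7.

223

Apply the shoelace (surveyor's) formula: 2A = Σ (x_i·y_{i+1} − x_{i+1}·y_i), indices taken mod 7.
Σ = (38) + (28) + (52) + (22) + (77) + (179) + (50) = 446
Signed area = Σ/2 = 223 (positive ⇒ counter-clockwise traversal).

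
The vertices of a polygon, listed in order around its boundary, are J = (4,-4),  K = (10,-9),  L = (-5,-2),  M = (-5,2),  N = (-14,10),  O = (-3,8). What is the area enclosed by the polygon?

J→K: (4)(-9) − (10)(-4) = 4
K→L: (10)(-2) − (-5)(-9) = -65
L→M: (-5)(2) − (-5)(-2) = -20
M→N: (-5)(10) − (-14)(2) = -22
N→O: (-14)(8) − (-3)(10) = -82
O→J: (-3)(-4) − (4)(8) = -20
Σ = -205
Area = |Σ|/2 = 102.5.

102.5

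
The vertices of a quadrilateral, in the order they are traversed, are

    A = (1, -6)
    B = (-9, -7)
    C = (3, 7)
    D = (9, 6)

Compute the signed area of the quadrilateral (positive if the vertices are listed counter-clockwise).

Apply the shoelace (surveyor's) formula: 2A = Σ (x_i·y_{i+1} − x_{i+1}·y_i), indices taken mod 4.
Cross-terms: -61, -42, -45, -60  ⇒  Σ = -208
Signed area = Σ/2 = -104 (negative ⇒ clockwise traversal).

-104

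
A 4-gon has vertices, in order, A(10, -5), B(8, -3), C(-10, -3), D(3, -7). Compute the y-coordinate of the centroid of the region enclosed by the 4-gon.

Apply Gauss's area formula. First the cross-terms c_i = x_i·y_{i+1} − x_{i+1}·y_i:
  10, -54, 79, 55  ⇒  2A = 90, A = 45.
Then Σ (y_i + y_{i+1})·c_i = -1206, so ȳ = -1206 / (6·45) = -67/15.

-67/15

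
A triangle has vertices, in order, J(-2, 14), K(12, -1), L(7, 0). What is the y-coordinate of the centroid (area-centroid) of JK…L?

13/3

Apply the surveyor's formula. First the cross-terms c_i = x_i·y_{i+1} − x_{i+1}·y_i:
  -166, 7, 98  ⇒  2A = -61, A = -30.5.
Then Σ (y_i + y_{i+1})·c_i = -793, so ȳ = -793 / (6·(-30.5)) = 13/3.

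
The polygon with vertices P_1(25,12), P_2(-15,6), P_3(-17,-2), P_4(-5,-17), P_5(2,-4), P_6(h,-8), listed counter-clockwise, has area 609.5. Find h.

15

The doubled signed area Σ (x_i y_{i+1} − x_{i+1} y_i) is linear in h.
With h=0 it equals 979; the coefficient of h is 16 (from the two edges through P_6).
So 16·h + 979 = 2·609.5 = 1219 ⇒ h = 15.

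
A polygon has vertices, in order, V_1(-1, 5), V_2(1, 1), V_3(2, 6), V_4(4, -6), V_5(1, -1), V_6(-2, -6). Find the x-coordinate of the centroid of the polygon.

Apply the shoelace (surveyor's) formula. First the cross-terms c_i = x_i·y_{i+1} − x_{i+1}·y_i:
  -6, 4, -36, 2, -8, -16  ⇒  2A = -60, A = -30.
Then Σ (x_i + x_{i+1})·c_i = -138, so x̄ = -138 / (6·(-30)) = 23/30.

23/30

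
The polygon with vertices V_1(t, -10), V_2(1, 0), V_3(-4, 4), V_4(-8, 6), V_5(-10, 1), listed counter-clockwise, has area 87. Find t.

Write out the shoelace sum; only the two edges meeting at V_1 involve t:
2·Area = [((-10)·(-10) − t·1) + (t·0 − 1·(-10))] + 64
       = -1·t + 174 = 174
⇒ t = 0.

0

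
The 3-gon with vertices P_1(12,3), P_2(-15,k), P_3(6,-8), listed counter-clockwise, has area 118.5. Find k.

The doubled signed area Σ (x_i y_{i+1} − x_{i+1} y_i) is linear in k.
With k=0 it equals 279; the coefficient of k is 6 (from the two edges through P_2).
So 6·k + 279 = 2·118.5 = 237 ⇒ k = -7.

-7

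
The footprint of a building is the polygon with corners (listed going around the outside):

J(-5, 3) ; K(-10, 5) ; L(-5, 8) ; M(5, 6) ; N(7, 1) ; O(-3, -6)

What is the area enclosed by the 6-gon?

117.5

J→K: (-5)(5) − (-10)(3) = 5
K→L: (-10)(8) − (-5)(5) = -55
L→M: (-5)(6) − (5)(8) = -70
M→N: (5)(1) − (7)(6) = -37
N→O: (7)(-6) − (-3)(1) = -39
O→J: (-3)(3) − (-5)(-6) = -39
Σ = -235
Area = |Σ|/2 = 117.5.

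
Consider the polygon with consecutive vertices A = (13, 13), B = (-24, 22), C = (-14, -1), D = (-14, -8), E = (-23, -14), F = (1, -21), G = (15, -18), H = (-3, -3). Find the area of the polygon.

867.5

Cross-terms: 598, 332, 98, 12, 497, 297, -99, 0  ⇒  Σ = 1735
Area = |Σ|/2 = 867.5.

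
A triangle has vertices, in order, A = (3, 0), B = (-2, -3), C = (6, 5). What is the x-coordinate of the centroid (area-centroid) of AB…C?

Apply the shoelace (surveyor's) formula. First the cross-terms c_i = x_i·y_{i+1} − x_{i+1}·y_i:
  -9, 8, -15  ⇒  2A = -16, A = -8.
Then Σ (x_i + x_{i+1})·c_i = -112, so x̄ = -112 / (6·(-8)) = 7/3.

7/3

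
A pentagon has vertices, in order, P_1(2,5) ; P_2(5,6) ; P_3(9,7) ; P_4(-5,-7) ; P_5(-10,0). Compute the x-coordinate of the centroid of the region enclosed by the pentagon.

Apply the shoelace formula. First the cross-terms c_i = x_i·y_{i+1} − x_{i+1}·y_i:
  -13, -19, -28, -70, -50  ⇒  2A = -180, A = -90.
Then Σ (x_i + x_{i+1})·c_i = 981, so x̄ = 981 / (6·(-90)) = -109/60.

-109/60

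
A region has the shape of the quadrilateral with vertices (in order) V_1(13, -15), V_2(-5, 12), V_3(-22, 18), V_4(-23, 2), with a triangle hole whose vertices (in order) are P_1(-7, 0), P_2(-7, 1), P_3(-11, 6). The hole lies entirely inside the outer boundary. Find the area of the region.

470

Outer boundary:
Σ = (81) + (174) + (370) + (319) = 944
Area = |Σ|/2 = 472.
Hole:
Apply Gauss's area formula: 2A = Σ (x_i·y_{i+1} − x_{i+1}·y_i), indices taken mod 3.
Cross-terms: -7, -31, 42  ⇒  Σ = 4
Area = |Σ|/2 = 2.
Net area = 472 − 2 = 470.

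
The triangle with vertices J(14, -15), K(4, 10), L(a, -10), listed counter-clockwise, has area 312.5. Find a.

-13

Write out the shoelace sum; only the two edges meeting at L involve a:
2·Area = [(4·(-10) − a·10) + (a·(-15) − 14·(-10))] + 200
       = -25·a + 300 = 625
⇒ a = -13.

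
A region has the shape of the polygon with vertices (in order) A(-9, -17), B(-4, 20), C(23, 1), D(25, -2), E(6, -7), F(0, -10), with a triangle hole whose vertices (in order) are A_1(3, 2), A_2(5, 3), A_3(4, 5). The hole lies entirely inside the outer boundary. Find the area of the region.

Outer boundary:
Apply the shoelace formula: 2A = Σ (x_i·y_{i+1} − x_{i+1}·y_i), indices taken mod 6.
Cross-terms: -248, -464, -71, -163, -60, -90  ⇒  Σ = -1096
Area = |Σ|/2 = 548.
Hole:
Σ = (-1) + (13) + (-7) = 5
Area = |Σ|/2 = 2.5.
Net area = 548 − 2.5 = 545.5.

545.5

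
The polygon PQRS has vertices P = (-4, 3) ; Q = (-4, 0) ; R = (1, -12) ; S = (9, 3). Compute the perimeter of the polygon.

46

|PQ| = √((0)² + (-3)²) = √9 = 3
|QR| = √((5)² + (-12)²) = √169 = 13
|RS| = √((8)² + (15)²) = √289 = 17
|SP| = √((-13)² + (0)²) = √169 = 13
Perimeter = 3 + 13 + 17 + 13 = 46.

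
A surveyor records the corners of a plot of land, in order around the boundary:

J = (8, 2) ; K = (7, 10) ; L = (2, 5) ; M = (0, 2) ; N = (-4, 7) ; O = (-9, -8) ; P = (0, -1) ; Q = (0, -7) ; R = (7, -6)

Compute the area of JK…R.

154

Apply Gauss's area formula: 2A = Σ (x_i·y_{i+1} − x_{i+1}·y_i), indices taken mod 9.
Σ = (66) + (15) + (4) + (8) + (95) + (9) + (0) + (49) + (62) = 308
Area = |Σ|/2 = 154.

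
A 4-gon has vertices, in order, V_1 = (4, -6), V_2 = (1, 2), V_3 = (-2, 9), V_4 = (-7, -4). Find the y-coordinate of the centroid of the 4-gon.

-23/78

Apply Gauss's area formula. First the cross-terms c_i = x_i·y_{i+1} − x_{i+1}·y_i:
  14, 13, 71, 58  ⇒  2A = 156, A = 78.
Then Σ (y_i + y_{i+1})·c_i = -138, so ȳ = -138 / (6·78) = -23/78.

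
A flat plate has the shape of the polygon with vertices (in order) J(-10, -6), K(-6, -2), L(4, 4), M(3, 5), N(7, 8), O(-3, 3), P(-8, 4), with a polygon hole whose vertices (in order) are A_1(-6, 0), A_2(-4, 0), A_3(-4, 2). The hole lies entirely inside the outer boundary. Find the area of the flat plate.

53

Outer boundary:
Apply Gauss's area formula: 2A = Σ (x_i·y_{i+1} − x_{i+1}·y_i), indices taken mod 7.
J→K: (-10)(-2) − (-6)(-6) = -16
K→L: (-6)(4) − (4)(-2) = -16
L→M: (4)(5) − (3)(4) = 8
M→N: (3)(8) − (7)(5) = -11
N→O: (7)(3) − (-3)(8) = 45
O→P: (-3)(4) − (-8)(3) = 12
P→J: (-8)(-6) − (-10)(4) = 88
Σ = 110
Area = |Σ|/2 = 55.
Hole:
Apply Gauss's area formula: 2A = Σ (x_i·y_{i+1} − x_{i+1}·y_i), indices taken mod 3.
Σ = (0) + (-8) + (12) = 4
Area = |Σ|/2 = 2.
Net area = 55 − 2 = 53.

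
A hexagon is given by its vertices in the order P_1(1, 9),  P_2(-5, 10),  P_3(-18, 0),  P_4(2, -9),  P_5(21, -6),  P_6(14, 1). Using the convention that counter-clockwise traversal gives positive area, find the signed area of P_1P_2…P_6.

402

Apply the shoelace (surveyor's) formula: 2A = Σ (x_i·y_{i+1} − x_{i+1}·y_i), indices taken mod 6.
Σ = (55) + (180) + (162) + (177) + (105) + (125) = 804
Signed area = Σ/2 = 402 (positive ⇒ counter-clockwise traversal).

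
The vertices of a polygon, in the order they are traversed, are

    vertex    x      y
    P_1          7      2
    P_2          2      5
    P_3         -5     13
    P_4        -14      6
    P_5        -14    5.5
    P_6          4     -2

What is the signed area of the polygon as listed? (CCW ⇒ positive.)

Apply the surveyor's formula: 2A = Σ (x_i·y_{i+1} − x_{i+1}·y_i), indices taken mod 6.
P_1→P_2: (7)(5) − (2)(2) = 31
P_2→P_3: (2)(13) − (-5)(5) = 51
P_3→P_4: (-5)(6) − (-14)(13) = 152
P_4→P_5: (-14)(5.5) − (-14)(6) = 7
P_5→P_6: (-14)(-2) − (4)(5.5) = 6
P_6→P_1: (4)(2) − (7)(-2) = 22
Σ = 269
Signed area = Σ/2 = 134.5 (positive ⇒ counter-clockwise traversal).

134.5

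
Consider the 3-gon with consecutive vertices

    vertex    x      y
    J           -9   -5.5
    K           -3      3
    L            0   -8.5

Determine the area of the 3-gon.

47.25

Σ = (-43.5) + (25.5) + (-76.5) = -94.5
Area = |Σ|/2 = 47.25.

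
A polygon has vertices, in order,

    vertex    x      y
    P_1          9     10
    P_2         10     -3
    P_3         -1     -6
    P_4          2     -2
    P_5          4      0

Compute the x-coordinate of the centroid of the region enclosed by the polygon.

1199/192

Apply the surveyor's formula. First the cross-terms c_i = x_i·y_{i+1} − x_{i+1}·y_i:
  -127, -63, 14, 8, 40  ⇒  2A = -128, A = -64.
Then Σ (x_i + x_{i+1})·c_i = -2398, so x̄ = -2398 / (6·(-64)) = 1199/192.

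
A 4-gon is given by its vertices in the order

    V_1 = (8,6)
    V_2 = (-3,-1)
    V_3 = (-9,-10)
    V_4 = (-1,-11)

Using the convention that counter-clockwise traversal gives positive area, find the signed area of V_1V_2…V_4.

101

Σ = (10) + (21) + (89) + (82) = 202
Signed area = Σ/2 = 101 (positive ⇒ counter-clockwise traversal).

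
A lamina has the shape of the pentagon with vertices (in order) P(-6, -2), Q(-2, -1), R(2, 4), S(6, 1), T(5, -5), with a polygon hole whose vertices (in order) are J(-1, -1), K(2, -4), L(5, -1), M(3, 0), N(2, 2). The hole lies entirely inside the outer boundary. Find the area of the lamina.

Outer boundary:
Apply the shoelace formula: 2A = Σ (x_i·y_{i+1} − x_{i+1}·y_i), indices taken mod 5.
Cross-terms: 2, -6, -22, -35, -40  ⇒  Σ = -101
Area = |Σ|/2 = 50.5.
Hole:
Σ = (6) + (18) + (3) + (6) + (0) = 33
Area = |Σ|/2 = 16.5.
Net area = 50.5 − 16.5 = 34.

34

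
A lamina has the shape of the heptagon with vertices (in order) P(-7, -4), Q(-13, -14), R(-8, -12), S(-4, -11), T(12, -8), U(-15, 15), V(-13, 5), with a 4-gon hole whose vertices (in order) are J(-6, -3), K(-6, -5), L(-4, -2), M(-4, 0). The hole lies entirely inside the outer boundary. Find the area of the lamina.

276.5

Outer boundary:
Apply Gauss's area formula: 2A = Σ (x_i·y_{i+1} − x_{i+1}·y_i), indices taken mod 7.
Σ = (46) + (44) + (40) + (164) + (60) + (120) + (87) = 561
Area = |Σ|/2 = 280.5.
Hole:
Apply Gauss's area formula: 2A = Σ (x_i·y_{i+1} − x_{i+1}·y_i), indices taken mod 4.
Σ = (12) + (-8) + (-8) + (12) = 8
Area = |Σ|/2 = 4.
Net area = 280.5 − 4 = 276.5.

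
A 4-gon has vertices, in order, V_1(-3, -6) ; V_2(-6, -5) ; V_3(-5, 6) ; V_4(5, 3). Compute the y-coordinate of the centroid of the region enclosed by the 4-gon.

Apply the shoelace (surveyor's) formula. First the cross-terms c_i = x_i·y_{i+1} − x_{i+1}·y_i:
  -21, -61, -45, -21  ⇒  2A = -148, A = -74.
Then Σ (y_i + y_{i+1})·c_i = -172, so ȳ = -172 / (6·(-74)) = 43/111.

43/111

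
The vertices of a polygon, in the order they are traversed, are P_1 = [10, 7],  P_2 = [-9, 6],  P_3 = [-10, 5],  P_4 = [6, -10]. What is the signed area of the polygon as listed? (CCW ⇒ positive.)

175

Σ = (123) + (15) + (70) + (142) = 350
Signed area = Σ/2 = 175 (positive ⇒ counter-clockwise traversal).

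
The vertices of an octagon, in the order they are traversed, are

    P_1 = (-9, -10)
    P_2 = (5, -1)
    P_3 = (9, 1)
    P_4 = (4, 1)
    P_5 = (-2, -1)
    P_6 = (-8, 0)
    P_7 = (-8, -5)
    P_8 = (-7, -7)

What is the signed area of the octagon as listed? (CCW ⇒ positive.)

68

Σ = (59) + (14) + (5) + (-2) + (-8) + (40) + (21) + (7) = 136
Signed area = Σ/2 = 68 (positive ⇒ counter-clockwise traversal).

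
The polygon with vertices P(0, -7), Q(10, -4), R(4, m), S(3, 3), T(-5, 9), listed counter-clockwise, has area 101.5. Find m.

Write out the shoelace sum; only the two edges meeting at R involve m:
2·Area = [(10·m − 4·(-4)) + (4·3 − 3·m)] + 147
       = 7·m + 175 = 203
⇒ m = 4.

4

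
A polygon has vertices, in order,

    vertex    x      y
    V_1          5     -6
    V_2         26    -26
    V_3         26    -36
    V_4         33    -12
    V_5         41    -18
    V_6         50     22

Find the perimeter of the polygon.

168

|V_1V_2| = √((21)² + (-20)²) = √841 = 29
|V_2V_3| = √((0)² + (-10)²) = √100 = 10
|V_3V_4| = √((7)² + (24)²) = √625 = 25
|V_4V_5| = √((8)² + (-6)²) = √100 = 10
|V_5V_6| = √((9)² + (40)²) = √1681 = 41
|V_6V_1| = √((-45)² + (-28)²) = √2809 = 53
Perimeter = 29 + 10 + 25 + 10 + 41 + 53 = 168.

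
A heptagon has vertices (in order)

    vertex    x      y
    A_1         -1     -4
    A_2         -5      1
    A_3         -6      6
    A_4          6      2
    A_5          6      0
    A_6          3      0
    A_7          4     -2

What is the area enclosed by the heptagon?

64.5

Σ = (-21) + (-24) + (-48) + (-12) + (0) + (-6) + (-18) = -129
Area = |Σ|/2 = 64.5.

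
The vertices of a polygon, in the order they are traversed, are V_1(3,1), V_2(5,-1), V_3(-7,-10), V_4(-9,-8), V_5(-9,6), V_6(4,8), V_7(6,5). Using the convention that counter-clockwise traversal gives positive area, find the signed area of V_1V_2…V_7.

Apply the shoelace formula: 2A = Σ (x_i·y_{i+1} − x_{i+1}·y_i), indices taken mod 7.
Cross-terms: -8, -57, -34, -126, -96, -28, -9  ⇒  Σ = -358
Signed area = Σ/2 = -179 (negative ⇒ clockwise traversal).

-179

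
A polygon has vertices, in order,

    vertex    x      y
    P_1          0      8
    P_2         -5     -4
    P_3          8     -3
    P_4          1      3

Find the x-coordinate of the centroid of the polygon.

Apply the shoelace (surveyor's) formula. First the cross-terms c_i = x_i·y_{i+1} − x_{i+1}·y_i:
  40, 47, 27, 8  ⇒  2A = 122, A = 61.
Then Σ (x_i + x_{i+1})·c_i = 192, so x̄ = 192 / (6·61) = 32/61.

32/61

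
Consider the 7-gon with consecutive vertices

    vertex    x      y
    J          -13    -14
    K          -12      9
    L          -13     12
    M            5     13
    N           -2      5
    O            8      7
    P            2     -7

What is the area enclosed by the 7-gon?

366.5

Apply Gauss's area formula: 2A = Σ (x_i·y_{i+1} − x_{i+1}·y_i), indices taken mod 7.
Cross-terms: -285, -27, -229, 51, -54, -70, -119  ⇒  Σ = -733
Area = |Σ|/2 = 366.5.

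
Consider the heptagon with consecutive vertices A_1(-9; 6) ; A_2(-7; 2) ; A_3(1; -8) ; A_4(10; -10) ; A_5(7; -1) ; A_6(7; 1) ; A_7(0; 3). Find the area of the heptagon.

135

Apply the shoelace (surveyor's) formula: 2A = Σ (x_i·y_{i+1} − x_{i+1}·y_i), indices taken mod 7.
A_1→A_2: (-9)(2) − (-7)(6) = 24
A_2→A_3: (-7)(-8) − (1)(2) = 54
A_3→A_4: (1)(-10) − (10)(-8) = 70
A_4→A_5: (10)(-1) − (7)(-10) = 60
A_5→A_6: (7)(1) − (7)(-1) = 14
A_6→A_7: (7)(3) − (0)(1) = 21
A_7→A_1: (0)(6) − (-9)(3) = 27
Σ = 270
Area = |Σ|/2 = 135.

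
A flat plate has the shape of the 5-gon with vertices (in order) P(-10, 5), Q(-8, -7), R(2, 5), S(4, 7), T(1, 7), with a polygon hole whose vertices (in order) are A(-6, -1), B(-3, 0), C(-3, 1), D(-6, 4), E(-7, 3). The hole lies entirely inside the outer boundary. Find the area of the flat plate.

75.5

Outer boundary:
Apply Gauss's area formula: 2A = Σ (x_i·y_{i+1} − x_{i+1}·y_i), indices taken mod 5.
Σ = (110) + (-26) + (-6) + (21) + (75) = 174
Area = |Σ|/2 = 87.
Hole:
Σ = (-3) + (-3) + (-6) + (10) + (25) = 23
Area = |Σ|/2 = 11.5.
Net area = 87 − 11.5 = 75.5.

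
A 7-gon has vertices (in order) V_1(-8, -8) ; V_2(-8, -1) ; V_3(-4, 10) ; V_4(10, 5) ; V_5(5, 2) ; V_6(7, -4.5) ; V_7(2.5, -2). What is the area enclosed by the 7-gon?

Apply the shoelace formula: 2A = Σ (x_i·y_{i+1} − x_{i+1}·y_i), indices taken mod 7.
Σ = (-56) + (-84) + (-120) + (-5) + (-36.5) + (-2.75) + (-36) = -340.25
Area = |Σ|/2 = 170.125.

170.125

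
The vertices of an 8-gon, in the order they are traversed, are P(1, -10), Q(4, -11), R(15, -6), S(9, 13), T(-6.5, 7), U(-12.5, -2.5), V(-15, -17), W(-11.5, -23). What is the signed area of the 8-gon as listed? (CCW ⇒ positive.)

566.375

Apply the shoelace (surveyor's) formula: 2A = Σ (x_i·y_{i+1} − x_{i+1}·y_i), indices taken mod 8.
P→Q: (1)(-11) − (4)(-10) = 29
Q→R: (4)(-6) − (15)(-11) = 141
R→S: (15)(13) − (9)(-6) = 249
S→T: (9)(7) − (-6.5)(13) = 147.5
T→U: (-6.5)(-2.5) − (-12.5)(7) = 103.75
U→V: (-12.5)(-17) − (-15)(-2.5) = 175
V→W: (-15)(-23) − (-11.5)(-17) = 149.5
W→P: (-11.5)(-10) − (1)(-23) = 138
Σ = 1132.75
Signed area = Σ/2 = 566.375 (positive ⇒ counter-clockwise traversal).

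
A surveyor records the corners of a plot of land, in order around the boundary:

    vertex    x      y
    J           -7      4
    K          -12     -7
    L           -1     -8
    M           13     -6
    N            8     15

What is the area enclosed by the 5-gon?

Apply the surveyor's formula: 2A = Σ (x_i·y_{i+1} − x_{i+1}·y_i), indices taken mod 5.
Cross-terms: 97, 89, 110, 243, 137  ⇒  Σ = 676
Area = |Σ|/2 = 338.

338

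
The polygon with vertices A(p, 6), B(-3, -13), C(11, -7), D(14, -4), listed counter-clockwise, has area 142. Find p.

Write out the shoelace sum; only the two edges meeting at A involve p:
2·Area = [(14·6 − p·(-4)) + (p·(-13) − (-3)·6)] + 218
       = -9·p + 320 = 284
⇒ p = 4.

4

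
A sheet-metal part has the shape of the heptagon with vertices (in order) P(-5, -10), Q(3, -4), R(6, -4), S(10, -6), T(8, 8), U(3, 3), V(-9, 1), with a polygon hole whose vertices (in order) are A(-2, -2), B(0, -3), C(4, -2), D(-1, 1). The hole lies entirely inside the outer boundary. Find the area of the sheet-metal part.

147.5

Outer boundary:
Cross-terms: 50, 12, 4, 128, 0, 30, 95  ⇒  Σ = 319
Area = |Σ|/2 = 159.5.
Hole:
Apply Gauss's area formula: 2A = Σ (x_i·y_{i+1} − x_{i+1}·y_i), indices taken mod 4.
Cross-terms: 6, 12, 2, 4  ⇒  Σ = 24
Area = |Σ|/2 = 12.
Net area = 159.5 − 12 = 147.5.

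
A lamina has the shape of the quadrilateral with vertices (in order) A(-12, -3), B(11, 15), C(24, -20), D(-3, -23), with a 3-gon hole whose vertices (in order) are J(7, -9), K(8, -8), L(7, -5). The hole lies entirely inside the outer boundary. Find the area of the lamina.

Outer boundary:
Apply Gauss's area formula: 2A = Σ (x_i·y_{i+1} − x_{i+1}·y_i), indices taken mod 4.
Cross-terms: -147, -580, -612, -267  ⇒  Σ = -1606
Area = |Σ|/2 = 803.
Hole:
Apply Gauss's area formula: 2A = Σ (x_i·y_{i+1} − x_{i+1}·y_i), indices taken mod 3.
Σ = (16) + (16) + (-28) = 4
Area = |Σ|/2 = 2.
Net area = 803 − 2 = 801.

801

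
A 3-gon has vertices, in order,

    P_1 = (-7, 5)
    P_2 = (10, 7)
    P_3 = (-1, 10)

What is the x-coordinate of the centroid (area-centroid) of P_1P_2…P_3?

Apply the shoelace formula. First the cross-terms c_i = x_i·y_{i+1} − x_{i+1}·y_i:
  -99, 107, 65  ⇒  2A = 73, A = 36.5.
Then Σ (x_i + x_{i+1})·c_i = 146, so x̄ = 146 / (6·36.5) = 2/3.

2/3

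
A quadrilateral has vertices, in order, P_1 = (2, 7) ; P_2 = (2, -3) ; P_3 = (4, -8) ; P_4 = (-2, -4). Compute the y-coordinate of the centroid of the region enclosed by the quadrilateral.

-55/31

Apply the surveyor's formula. First the cross-terms c_i = x_i·y_{i+1} − x_{i+1}·y_i:
  -20, -4, -32, -6  ⇒  2A = -62, A = -31.
Then Σ (y_i + y_{i+1})·c_i = 330, so ȳ = 330 / (6·(-31)) = -55/31.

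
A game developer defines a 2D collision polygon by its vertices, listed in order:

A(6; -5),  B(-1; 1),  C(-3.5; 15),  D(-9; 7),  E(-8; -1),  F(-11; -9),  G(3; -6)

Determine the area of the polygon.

170

Apply the shoelace formula: 2A = Σ (x_i·y_{i+1} − x_{i+1}·y_i), indices taken mod 7.
A→B: (6)(1) − (-1)(-5) = 1
B→C: (-1)(15) − (-3.5)(1) = -11.5
C→D: (-3.5)(7) − (-9)(15) = 110.5
D→E: (-9)(-1) − (-8)(7) = 65
E→F: (-8)(-9) − (-11)(-1) = 61
F→G: (-11)(-6) − (3)(-9) = 93
G→A: (3)(-5) − (6)(-6) = 21
Σ = 340
Area = |Σ|/2 = 170.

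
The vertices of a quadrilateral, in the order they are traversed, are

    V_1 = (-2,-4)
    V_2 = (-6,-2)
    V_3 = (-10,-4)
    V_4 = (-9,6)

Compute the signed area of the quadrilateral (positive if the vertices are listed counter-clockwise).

-32

Σ = (-20) + (4) + (-96) + (48) = -64
Signed area = Σ/2 = -32 (negative ⇒ clockwise traversal).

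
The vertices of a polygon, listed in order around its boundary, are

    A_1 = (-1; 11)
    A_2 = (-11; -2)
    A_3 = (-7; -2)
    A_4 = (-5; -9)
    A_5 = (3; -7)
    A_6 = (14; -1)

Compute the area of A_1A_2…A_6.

Apply Gauss's area formula: 2A = Σ (x_i·y_{i+1} − x_{i+1}·y_i), indices taken mod 6.
Cross-terms: 123, 8, 53, 62, 95, 153  ⇒  Σ = 494
Area = |Σ|/2 = 247.

247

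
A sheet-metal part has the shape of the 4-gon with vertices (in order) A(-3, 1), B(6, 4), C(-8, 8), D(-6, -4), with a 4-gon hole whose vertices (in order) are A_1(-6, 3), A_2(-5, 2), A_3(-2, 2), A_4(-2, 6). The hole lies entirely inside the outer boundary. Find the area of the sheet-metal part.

52.5

Outer boundary:
Apply the surveyor's formula: 2A = Σ (x_i·y_{i+1} − x_{i+1}·y_i), indices taken mod 4.
Σ = (-18) + (80) + (80) + (-18) = 124
Area = |Σ|/2 = 62.
Hole:
Cross-terms: 3, -6, -8, 30  ⇒  Σ = 19
Area = |Σ|/2 = 9.5.
Net area = 62 − 9.5 = 52.5.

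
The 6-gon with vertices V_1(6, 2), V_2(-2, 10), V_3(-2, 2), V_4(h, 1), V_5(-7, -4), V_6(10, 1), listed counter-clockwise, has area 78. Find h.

-4

Write out the shoelace sum; only the two edges meeting at V_4 involve h:
2·Area = [((-2)·1 − h·2) + (h·(-4) − (-7)·1)] + 127
       = -6·h + 132 = 156
⇒ h = -4.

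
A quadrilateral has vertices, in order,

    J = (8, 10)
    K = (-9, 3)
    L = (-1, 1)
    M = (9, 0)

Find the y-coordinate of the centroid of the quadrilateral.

29/7

Apply Gauss's area formula. First the cross-terms c_i = x_i·y_{i+1} − x_{i+1}·y_i:
  114, -6, -9, 90  ⇒  2A = 189, A = 94.5.
Then Σ (y_i + y_{i+1})·c_i = 2349, so ȳ = 2349 / (6·94.5) = 29/7.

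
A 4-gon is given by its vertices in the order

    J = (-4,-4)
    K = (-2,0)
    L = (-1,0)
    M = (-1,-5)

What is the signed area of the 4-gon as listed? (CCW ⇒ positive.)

Σ = (-8) + (0) + (5) + (-16) = -19
Signed area = Σ/2 = -9.5 (negative ⇒ clockwise traversal).

-9.5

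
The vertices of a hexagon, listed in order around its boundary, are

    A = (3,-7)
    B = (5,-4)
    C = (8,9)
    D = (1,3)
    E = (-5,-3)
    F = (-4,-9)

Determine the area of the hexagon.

Cross-terms: 23, 77, 15, 12, 33, 55  ⇒  Σ = 215
Area = |Σ|/2 = 107.5.

107.5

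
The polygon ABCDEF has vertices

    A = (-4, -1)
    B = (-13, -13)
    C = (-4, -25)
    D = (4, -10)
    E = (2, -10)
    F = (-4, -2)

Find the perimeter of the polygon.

60

|AB| = √((-9)² + (-12)²) = √225 = 15
|BC| = √((9)² + (-12)²) = √225 = 15
|CD| = √((8)² + (15)²) = √289 = 17
|DE| = √((-2)² + (0)²) = √4 = 2
|EF| = √((-6)² + (8)²) = √100 = 10
|FA| = √((0)² + (1)²) = √1 = 1
Perimeter = 15 + 15 + 17 + 2 + 10 + 1 = 60.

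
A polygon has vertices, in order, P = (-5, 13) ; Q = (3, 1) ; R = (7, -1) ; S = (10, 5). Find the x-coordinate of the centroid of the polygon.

764/219

Apply the surveyor's formula. First the cross-terms c_i = x_i·y_{i+1} − x_{i+1}·y_i:
  -44, -10, 45, 155  ⇒  2A = 146, A = 73.
Then Σ (x_i + x_{i+1})·c_i = 1528, so x̄ = 1528 / (6·73) = 764/219.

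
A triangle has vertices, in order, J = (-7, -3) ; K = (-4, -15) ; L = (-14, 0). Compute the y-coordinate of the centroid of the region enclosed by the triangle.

-6

Apply the shoelace (surveyor's) formula. First the cross-terms c_i = x_i·y_{i+1} − x_{i+1}·y_i:
  93, -210, 42  ⇒  2A = -75, A = -37.5.
Then Σ (y_i + y_{i+1})·c_i = 1350, so ȳ = 1350 / (6·(-37.5)) = -6.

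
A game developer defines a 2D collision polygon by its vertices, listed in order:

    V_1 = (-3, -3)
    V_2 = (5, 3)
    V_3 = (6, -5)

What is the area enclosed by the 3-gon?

Apply the shoelace formula: 2A = Σ (x_i·y_{i+1} − x_{i+1}·y_i), indices taken mod 3.
V_1→V_2: (-3)(3) − (5)(-3) = 6
V_2→V_3: (5)(-5) − (6)(3) = -43
V_3→V_1: (6)(-3) − (-3)(-5) = -33
Σ = -70
Area = |Σ|/2 = 35.

35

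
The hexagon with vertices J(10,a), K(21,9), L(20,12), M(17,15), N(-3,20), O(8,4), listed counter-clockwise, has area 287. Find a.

The doubled signed area Σ (x_i y_{i+1} − x_{i+1} y_i) is linear in a.
With a=0 it equals 431; the coefficient of a is -13 (from the two edges through J).
So -13·a + 431 = 2·287 = 574 ⇒ a = -11.

-11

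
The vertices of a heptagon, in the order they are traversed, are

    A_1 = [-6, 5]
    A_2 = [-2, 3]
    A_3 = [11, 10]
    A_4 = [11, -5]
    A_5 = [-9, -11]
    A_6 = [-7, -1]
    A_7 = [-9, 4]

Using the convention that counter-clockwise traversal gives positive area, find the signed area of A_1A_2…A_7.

-259

Cross-terms: -8, -53, -165, -166, -68, -37, -21  ⇒  Σ = -518
Signed area = Σ/2 = -259 (negative ⇒ clockwise traversal).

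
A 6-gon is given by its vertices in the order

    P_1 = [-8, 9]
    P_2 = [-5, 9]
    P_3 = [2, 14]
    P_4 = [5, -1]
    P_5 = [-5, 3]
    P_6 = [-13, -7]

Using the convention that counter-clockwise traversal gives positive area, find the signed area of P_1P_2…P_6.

Σ = (-27) + (-88) + (-72) + (10) + (74) + (-173) = -276
Signed area = Σ/2 = -138 (negative ⇒ clockwise traversal).

-138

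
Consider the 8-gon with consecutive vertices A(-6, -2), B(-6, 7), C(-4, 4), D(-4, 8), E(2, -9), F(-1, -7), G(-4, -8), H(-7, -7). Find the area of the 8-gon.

72.5

Apply Gauss's area formula: 2A = Σ (x_i·y_{i+1} − x_{i+1}·y_i), indices taken mod 8.
A→B: (-6)(7) − (-6)(-2) = -54
B→C: (-6)(4) − (-4)(7) = 4
C→D: (-4)(8) − (-4)(4) = -16
D→E: (-4)(-9) − (2)(8) = 20
E→F: (2)(-7) − (-1)(-9) = -23
F→G: (-1)(-8) − (-4)(-7) = -20
G→H: (-4)(-7) − (-7)(-8) = -28
H→A: (-7)(-2) − (-6)(-7) = -28
Σ = -145
Area = |Σ|/2 = 72.5.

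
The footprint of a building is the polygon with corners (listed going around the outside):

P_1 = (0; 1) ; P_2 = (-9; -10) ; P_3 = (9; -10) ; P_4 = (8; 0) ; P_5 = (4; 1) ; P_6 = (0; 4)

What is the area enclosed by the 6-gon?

P_1→P_2: (0)(-10) − (-9)(1) = 9
P_2→P_3: (-9)(-10) − (9)(-10) = 180
P_3→P_4: (9)(0) − (8)(-10) = 80
P_4→P_5: (8)(1) − (4)(0) = 8
P_5→P_6: (4)(4) − (0)(1) = 16
P_6→P_1: (0)(1) − (0)(4) = 0
Σ = 293
Area = |Σ|/2 = 146.5.

146.5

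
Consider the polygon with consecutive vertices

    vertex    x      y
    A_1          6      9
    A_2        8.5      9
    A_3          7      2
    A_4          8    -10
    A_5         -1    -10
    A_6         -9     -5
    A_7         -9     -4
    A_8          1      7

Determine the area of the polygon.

215.25

Apply Gauss's area formula: 2A = Σ (x_i·y_{i+1} − x_{i+1}·y_i), indices taken mod 8.
A_1→A_2: (6)(9) − (8.5)(9) = -22.5
A_2→A_3: (8.5)(2) − (7)(9) = -46
A_3→A_4: (7)(-10) − (8)(2) = -86
A_4→A_5: (8)(-10) − (-1)(-10) = -90
A_5→A_6: (-1)(-5) − (-9)(-10) = -85
A_6→A_7: (-9)(-4) − (-9)(-5) = -9
A_7→A_8: (-9)(7) − (1)(-4) = -59
A_8→A_1: (1)(9) − (6)(7) = -33
Σ = -430.5
Area = |Σ|/2 = 215.25.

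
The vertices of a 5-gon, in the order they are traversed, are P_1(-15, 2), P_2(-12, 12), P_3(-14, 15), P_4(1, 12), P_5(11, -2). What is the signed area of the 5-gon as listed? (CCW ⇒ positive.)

-246.5

Apply the shoelace formula: 2A = Σ (x_i·y_{i+1} − x_{i+1}·y_i), indices taken mod 5.
Σ = (-156) + (-12) + (-183) + (-134) + (-8) = -493
Signed area = Σ/2 = -246.5 (negative ⇒ clockwise traversal).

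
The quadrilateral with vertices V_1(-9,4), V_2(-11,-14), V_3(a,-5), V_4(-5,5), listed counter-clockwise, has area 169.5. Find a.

The doubled signed area Σ (x_i y_{i+1} − x_{i+1} y_i) is linear in a.
With a=0 it equals 225; the coefficient of a is 19 (from the two edges through V_3).
So 19·a + 225 = 2·169.5 = 339 ⇒ a = 6.

6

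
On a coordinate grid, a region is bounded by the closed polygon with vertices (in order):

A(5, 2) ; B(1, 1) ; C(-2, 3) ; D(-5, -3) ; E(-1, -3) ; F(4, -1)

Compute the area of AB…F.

Apply the surveyor's formula: 2A = Σ (x_i·y_{i+1} − x_{i+1}·y_i), indices taken mod 6.
Σ = (3) + (5) + (21) + (12) + (13) + (13) = 67
Area = |Σ|/2 = 33.5.

33.5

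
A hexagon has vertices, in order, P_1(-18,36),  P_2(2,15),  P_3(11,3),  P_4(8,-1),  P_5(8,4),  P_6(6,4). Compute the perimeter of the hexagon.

|P_1P_2| = √((20)² + (-21)²) = √841 = 29
|P_2P_3| = √((9)² + (-12)²) = √225 = 15
|P_3P_4| = √((-3)² + (-4)²) = √25 = 5
|P_4P_5| = √((0)² + (5)²) = √25 = 5
|P_5P_6| = √((-2)² + (0)²) = √4 = 2
|P_6P_1| = √((-24)² + (32)²) = √1600 = 40
Perimeter = 29 + 15 + 5 + 5 + 2 + 40 = 96.

96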